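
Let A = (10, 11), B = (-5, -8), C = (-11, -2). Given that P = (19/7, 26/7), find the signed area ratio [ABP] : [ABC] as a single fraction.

[ABC] = ½·(10·(-8−(-2)) + (-5)·(-2−11) + (-11)·(11−(-8))) = ½·(-60 + 65 − 209) = -102.
[ABP] = ½·(10·(-8−(26/7)) + (-5)·(26/7−11) + (19/7)·(11−(-8))) = ½·(-820/7 + 255/7 + 361/7) = -102/7, so the ratio is (-102/7)/(-102) = 1/7.

1/7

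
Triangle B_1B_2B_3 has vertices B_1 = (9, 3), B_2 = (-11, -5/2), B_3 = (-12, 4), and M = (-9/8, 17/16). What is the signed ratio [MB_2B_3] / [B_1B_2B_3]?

[B_1B_2B_3] = ½·(9·(-5/2−4) + (-11)·(4−3) + (-12)·(3−(-5/2))) = ½·(-117/2 − 11 − 66) = -271/4.
[MB_2B_3] = ½·((-9/8)·(-5/2−4) + (-11)·(4−(17/16)) + (-12)·(17/16−(-5/2))) = ½·(117/16 − 517/16 − 171/4) = -271/8, so the ratio is (-271/8)/(-271/4) = 1/2.

1/2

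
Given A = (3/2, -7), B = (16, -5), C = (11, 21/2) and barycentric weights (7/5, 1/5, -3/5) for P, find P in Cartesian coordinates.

(-13/10, -171/10)

P = (7/5)·A + (1/5)·B + (-3/5)·C.
x-coordinate: (7/5)·(3/2) + (1/5)·16 + (-3/5)·11 = -13/10.
y-coordinate: (7/5)·(-7) + (1/5)·(-5) + (-3/5)·(21/2) = -171/10.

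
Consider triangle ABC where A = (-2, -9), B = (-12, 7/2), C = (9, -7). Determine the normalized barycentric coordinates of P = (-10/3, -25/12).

(1/6, 1/2, 1/3)

Signed area of the reference triangle: [ABC] = ½·((-2)·(7/2−(-7)) + (-12)·(-7−(-9)) + 9·(-9−(7/2))) = ½·(-21 − 24 − 225/2) = -315/4.
[PBC] = ½·((-10/3)·(7/2−(-7)) + (-12)·(-7−(-25/12)) + 9·(-25/12−(7/2))) = ½·(-35 + 59 − 201/4) = -105/8, so the A-coordinate is (-105/8)/(-315/4) = 1/6.
[APC] = ½·((-2)·(-25/12−(-7)) + (-10/3)·(-7−(-9)) + 9·(-9−(-25/12))) = ½·(-59/6 − 20/3 − 249/4) = -315/8, so the B-coordinate is 1/2.
[ABP] = ½·((-2)·(7/2−(-25/12)) + (-12)·(-25/12−(-9)) + (-10/3)·(-9−(7/2))) = ½·(-67/6 − 83 + 125/3) = -105/4, so the C-coordinate is 1/3.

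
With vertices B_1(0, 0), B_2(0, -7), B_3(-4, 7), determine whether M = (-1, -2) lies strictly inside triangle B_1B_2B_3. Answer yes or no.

yes

Barycentric coordinates of M: (3/14, 15/28, 1/4).
The three coordinates are positive, positive, positive; a point is interior exactly when all three are positive.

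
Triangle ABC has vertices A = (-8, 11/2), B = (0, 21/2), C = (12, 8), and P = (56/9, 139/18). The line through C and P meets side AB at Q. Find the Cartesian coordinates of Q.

Barycentric coordinates of P with respect to ABC: (2/9, 1/9, 2/3).
On side AB the C-coordinate is zero; dropping P's C-weight 2/3 and renormalizing the remaining 2/9 : 1/9 gives weights 2/3, 1/3 on A, B.
Q = (2/3)·(-8, 11/2) + (1/3)·(0, 21/2) = (-16/3, 43/6).

(-16/3, 43/6)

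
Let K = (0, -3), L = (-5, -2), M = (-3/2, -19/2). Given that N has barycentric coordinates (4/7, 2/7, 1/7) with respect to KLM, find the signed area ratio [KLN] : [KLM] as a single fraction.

The signed ratio [KLN]/[KLM] equals the barycentric coordinate of N at vertex M, which is 1/7.

1/7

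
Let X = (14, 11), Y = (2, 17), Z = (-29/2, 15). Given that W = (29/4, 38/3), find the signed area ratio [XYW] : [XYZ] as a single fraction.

[XYZ] = ½·(14·(17−15) + 2·(15−11) + (-29/2)·(11−17)) = ½·(28 + 8 + 87) = 123/2.
[XYW] = ½·(14·(17−(38/3)) + 2·(38/3−11) + (29/4)·(11−17)) = ½·(182/3 + 10/3 − 87/2) = 41/4, so the ratio is (41/4)/(123/2) = 1/6.

1/6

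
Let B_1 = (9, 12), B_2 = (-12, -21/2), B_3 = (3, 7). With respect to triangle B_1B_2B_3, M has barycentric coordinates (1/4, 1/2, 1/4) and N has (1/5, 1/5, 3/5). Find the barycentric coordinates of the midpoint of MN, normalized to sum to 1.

Since both coordinate triples sum to 1, the midpoint's barycentrics are the componentwise average.
(1/4+1/5)/2 = 9/40; similarly 7/20 and 17/40.

(9/40, 7/20, 17/40)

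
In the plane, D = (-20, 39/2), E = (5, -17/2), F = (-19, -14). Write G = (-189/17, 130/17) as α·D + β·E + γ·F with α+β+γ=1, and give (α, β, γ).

(10/17, 6/17, 1/17)

Signed area of the reference triangle: [DEF] = ½·((-20)·(-17/2−(-14)) + 5·(-14−(39/2)) + (-19)·(39/2−(-17/2))) = ½·(-110 − 335/2 − 532) = -1619/4.
[GEF] = ½·((-189/17)·(-17/2−(-14)) + 5·(-14−(130/17)) + (-19)·(130/17−(-17/2))) = ½·(-2079/34 − 1840/17 − 10431/34) = -8095/34, so the D-coordinate is (-8095/34)/(-1619/4) = 10/17.
[DGF] = ½·((-20)·(130/17−(-14)) + (-189/17)·(-14−(39/2)) + (-19)·(39/2−(130/17))) = ½·(-7360/17 + 12663/34 − 7657/34) = -4857/34, so the E-coordinate is 6/17.
[DEG] = ½·((-20)·(-17/2−(130/17)) + 5·(130/17−(39/2)) + (-189/17)·(39/2−(-17/2))) = ½·(5490/17 − 2015/34 − 5292/17) = -1619/68, so the F-coordinate is 1/17.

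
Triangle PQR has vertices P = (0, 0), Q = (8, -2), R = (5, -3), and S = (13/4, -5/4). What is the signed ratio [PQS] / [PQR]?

1/4

[PQR] = ½·(0·(-2−(-3)) + 8·(-3−0) + 5·(0−(-2))) = ½·(0 − 24 + 10) = -7.
[PQS] = ½·(0·(-2−(-5/4)) + 8·(-5/4−0) + (13/4)·(0−(-2))) = ½·(0 − 10 + 13/2) = -7/4, so the ratio is (-7/4)/(-7) = 1/4.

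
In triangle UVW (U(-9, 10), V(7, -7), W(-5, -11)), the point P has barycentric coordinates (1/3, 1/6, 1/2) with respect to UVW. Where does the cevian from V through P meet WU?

Line VP meets WU where the V-coordinate vanishes; zeroing P's V-weight and renormalizing leaves W, U-weights 1/2 : 1/3 → (3/5, 2/5).
So Q = (3/5)·W + (2/5)·U = (-33/5, -13/5).

(-33/5, -13/5)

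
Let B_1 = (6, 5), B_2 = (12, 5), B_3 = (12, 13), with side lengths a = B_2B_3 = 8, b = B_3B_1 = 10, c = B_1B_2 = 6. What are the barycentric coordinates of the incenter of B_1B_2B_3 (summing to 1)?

(1/3, 5/12, 1/4)

The incenter has barycentric coordinates proportional to the opposite side lengths: (8 : 10 : 6).
Normalizing by 8+10+6 = 24 gives (1/3, 5/12, 1/4).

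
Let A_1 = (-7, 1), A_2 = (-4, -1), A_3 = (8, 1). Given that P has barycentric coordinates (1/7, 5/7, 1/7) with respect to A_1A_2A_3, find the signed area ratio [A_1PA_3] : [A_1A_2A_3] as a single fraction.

5/7

The signed ratio [A_1PA_3]/[A_1A_2A_3] equals the barycentric coordinate of P at vertex A_2, which is 5/7.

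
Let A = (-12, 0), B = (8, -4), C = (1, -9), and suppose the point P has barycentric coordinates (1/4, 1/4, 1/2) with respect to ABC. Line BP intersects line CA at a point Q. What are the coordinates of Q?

(-10/3, -6)

Line BP meets CA where the B-coordinate vanishes; zeroing P's B-weight and renormalizing leaves C, A-weights 1/2 : 1/4 → (2/3, 1/3).
So Q = (2/3)·C + (1/3)·A = (-10/3, -6).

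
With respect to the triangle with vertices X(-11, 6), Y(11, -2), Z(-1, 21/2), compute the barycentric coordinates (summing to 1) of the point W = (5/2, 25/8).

Signed area of the reference triangle: [XYZ] = ½·((-11)·(-2−(21/2)) + 11·(21/2−6) + (-1)·(6−(-2))) = ½·(275/2 + 99/2 − 8) = 179/2.
[WYZ] = ½·((5/2)·(-2−(21/2)) + 11·(21/2−(25/8)) + (-1)·(25/8−(-2))) = ½·(-125/4 + 649/8 − 41/8) = 179/8, so the X-coordinate is (179/8)/(179/2) = 1/4.
[XWZ] = ½·((-11)·(25/8−(21/2)) + (5/2)·(21/2−6) + (-1)·(6−(25/8))) = ½·(649/8 + 45/4 − 23/8) = 179/4, so the Y-coordinate is 1/2.
[XYW] = ½·((-11)·(-2−(25/8)) + 11·(25/8−6) + (5/2)·(6−(-2))) = ½·(451/8 − 253/8 + 20) = 179/8, so the Z-coordinate is 1/4.

(1/4, 1/2, 1/4)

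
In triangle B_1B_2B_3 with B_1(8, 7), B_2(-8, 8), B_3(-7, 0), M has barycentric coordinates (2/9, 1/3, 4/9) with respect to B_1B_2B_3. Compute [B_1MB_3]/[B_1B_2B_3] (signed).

The signed ratio [B_1MB_3]/[B_1B_2B_3] equals the barycentric coordinate of M at vertex B_2, which is 1/3.

1/3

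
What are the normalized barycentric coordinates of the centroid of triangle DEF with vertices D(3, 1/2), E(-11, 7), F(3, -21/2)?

The centroid is the average of the vertices, so each weight is 1/3.

(1/3, 1/3, 1/3)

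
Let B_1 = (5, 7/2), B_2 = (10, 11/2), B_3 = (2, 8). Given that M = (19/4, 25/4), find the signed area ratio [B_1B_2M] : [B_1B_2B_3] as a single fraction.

[B_1B_2B_3] = ½·(5·(11/2−8) + 10·(8−(7/2)) + 2·(7/2−(11/2))) = ½·(-25/2 + 45 − 4) = 57/4.
[B_1B_2M] = ½·(5·(11/2−(25/4)) + 10·(25/4−(7/2)) + (19/4)·(7/2−(11/2))) = ½·(-15/4 + 55/2 − 19/2) = 57/8, so the ratio is (57/8)/(57/4) = 1/2.

1/2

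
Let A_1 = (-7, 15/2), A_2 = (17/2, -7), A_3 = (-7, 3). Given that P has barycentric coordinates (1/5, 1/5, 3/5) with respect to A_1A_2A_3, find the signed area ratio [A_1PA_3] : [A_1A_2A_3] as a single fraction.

1/5

The signed ratio [A_1PA_3]/[A_1A_2A_3] equals the barycentric coordinate of P at vertex A_2, which is 1/5.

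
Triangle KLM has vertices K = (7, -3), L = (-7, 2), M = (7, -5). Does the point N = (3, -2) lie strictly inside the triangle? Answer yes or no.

Barycentric coordinates of N: (1/2, 2/7, 3/14).
The three coordinates are positive, positive, positive; a point is interior exactly when all three are positive.

yes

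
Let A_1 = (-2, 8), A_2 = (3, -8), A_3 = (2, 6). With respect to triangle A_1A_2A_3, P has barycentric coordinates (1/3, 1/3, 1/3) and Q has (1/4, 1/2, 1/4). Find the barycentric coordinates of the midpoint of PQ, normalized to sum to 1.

Since both coordinate triples sum to 1, the midpoint's barycentrics are the componentwise average.
(1/3+1/4)/2 = 7/24; similarly 5/12 and 7/24.

(7/24, 5/12, 7/24)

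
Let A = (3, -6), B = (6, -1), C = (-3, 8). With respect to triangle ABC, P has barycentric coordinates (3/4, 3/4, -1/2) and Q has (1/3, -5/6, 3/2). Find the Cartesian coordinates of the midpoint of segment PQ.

Barycentric coordinates of the midpoint are the average: (13/24, -1/24, 1/2).
Converting: (13/24)·A + (-1/24)·B + (1/2)·C = (-1/8, 19/24).

(-1/8, 19/24)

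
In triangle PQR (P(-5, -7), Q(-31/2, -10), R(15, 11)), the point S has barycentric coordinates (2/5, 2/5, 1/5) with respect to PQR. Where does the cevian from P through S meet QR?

Line PS meets QR where the P-coordinate vanishes; zeroing S's P-weight and renormalizing leaves Q, R-weights 2/5 : 1/5 → (2/3, 1/3).
So T = (2/3)·Q + (1/3)·R = (-16/3, -3).

(-16/3, -3)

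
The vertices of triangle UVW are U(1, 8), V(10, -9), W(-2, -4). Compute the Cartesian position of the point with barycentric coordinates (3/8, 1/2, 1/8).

(41/8, -2)

P = (3/8)·U + (1/2)·V + (1/8)·W.
x-coordinate: (3/8)·1 + (1/2)·10 + (1/8)·(-2) = 41/8.
y-coordinate: (3/8)·8 + (1/2)·(-9) + (1/8)·(-4) = -2.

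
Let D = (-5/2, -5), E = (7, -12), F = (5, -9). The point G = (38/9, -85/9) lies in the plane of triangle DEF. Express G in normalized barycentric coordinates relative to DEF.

(2/9, 4/9, 1/3)

Signed area of the reference triangle: [DEF] = ½·((-5/2)·(-12−(-9)) + 7·(-9−(-5)) + 5·(-5−(-12))) = ½·(15/2 − 28 + 35) = 29/4.
[GEF] = ½·((38/9)·(-12−(-9)) + 7·(-9−(-85/9)) + 5·(-85/9−(-12))) = ½·(-38/3 + 28/9 + 115/9) = 29/18, so the D-coordinate is (29/18)/(29/4) = 2/9.
[DGF] = ½·((-5/2)·(-85/9−(-9)) + (38/9)·(-9−(-5)) + 5·(-5−(-85/9))) = ½·(10/9 − 152/9 + 200/9) = 29/9, so the E-coordinate is 4/9.
[DEG] = ½·((-5/2)·(-12−(-85/9)) + 7·(-85/9−(-5)) + (38/9)·(-5−(-12))) = ½·(115/18 − 280/9 + 266/9) = 29/12, so the F-coordinate is 1/3.
Check: 2/9 + 4/9 + 1/3 = 1.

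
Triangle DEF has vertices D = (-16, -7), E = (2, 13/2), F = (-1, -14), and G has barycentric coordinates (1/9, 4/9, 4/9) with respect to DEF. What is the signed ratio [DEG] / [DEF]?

4/9

The signed ratio [DEG]/[DEF] equals the barycentric coordinate of G at vertex F, which is 4/9.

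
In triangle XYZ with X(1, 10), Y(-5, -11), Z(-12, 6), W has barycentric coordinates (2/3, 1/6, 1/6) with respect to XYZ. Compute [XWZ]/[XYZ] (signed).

1/6

The signed ratio [XWZ]/[XYZ] equals the barycentric coordinate of W at vertex Y, which is 1/6.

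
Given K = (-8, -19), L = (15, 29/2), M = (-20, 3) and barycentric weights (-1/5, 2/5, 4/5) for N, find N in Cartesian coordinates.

N = (-1/5)·K + (2/5)·L + (4/5)·M.
x-coordinate: (-1/5)·(-8) + (2/5)·15 + (4/5)·(-20) = -42/5.
y-coordinate: (-1/5)·(-19) + (2/5)·(29/2) + (4/5)·3 = 12.

(-42/5, 12)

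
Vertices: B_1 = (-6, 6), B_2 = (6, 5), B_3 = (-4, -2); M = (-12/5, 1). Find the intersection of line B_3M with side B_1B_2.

(0, 11/2)

Barycentric coordinates of M with respect to B_1B_2B_3: (1/5, 1/5, 3/5).
On side B_1B_2 the B_3-coordinate is zero; dropping M's B_3-weight 3/5 and renormalizing the remaining 1/5 : 1/5 gives weights 1/2, 1/2 on B_1, B_2.
N = (1/2)·(-6, 6) + (1/2)·(6, 5) = (0, 11/2).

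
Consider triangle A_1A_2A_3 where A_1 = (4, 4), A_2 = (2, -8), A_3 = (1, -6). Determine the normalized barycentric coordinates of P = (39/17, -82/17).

(4/17, 10/17, 3/17)

Signed area of the reference triangle: [A_1A_2A_3] = ½·(4·(-8−(-6)) + 2·(-6−4) + 1·(4−(-8))) = ½·(-8 − 20 + 12) = -8.
[PA_2A_3] = ½·((39/17)·(-8−(-6)) + 2·(-6−(-82/17)) + 1·(-82/17−(-8))) = ½·(-78/17 − 40/17 + 54/17) = -32/17, so the A_1-coordinate is (-32/17)/(-8) = 4/17.
[A_1PA_3] = ½·(4·(-82/17−(-6)) + (39/17)·(-6−4) + 1·(4−(-82/17))) = ½·(80/17 − 390/17 + 150/17) = -80/17, so the A_2-coordinate is 10/17.
[A_1A_2P] = ½·(4·(-8−(-82/17)) + 2·(-82/17−4) + (39/17)·(4−(-8))) = ½·(-216/17 − 300/17 + 468/17) = -24/17, so the A_3-coordinate is 3/17.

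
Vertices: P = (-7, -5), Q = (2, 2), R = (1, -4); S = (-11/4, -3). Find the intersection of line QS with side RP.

(-13/3, -14/3)

Barycentric coordinates of S with respect to PQR: (1/2, 1/4, 1/4).
On side RP the Q-coordinate is zero; dropping S's Q-weight 1/4 and renormalizing the remaining 1/4 : 1/2 gives weights 1/3, 2/3 on R, P.
T = (1/3)·(1, -4) + (2/3)·(-7, -5) = (-13/3, -14/3).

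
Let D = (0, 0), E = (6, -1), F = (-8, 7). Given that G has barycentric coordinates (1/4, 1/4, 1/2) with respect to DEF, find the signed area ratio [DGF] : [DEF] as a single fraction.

1/4

The signed ratio [DGF]/[DEF] equals the barycentric coordinate of G at vertex E, which is 1/4.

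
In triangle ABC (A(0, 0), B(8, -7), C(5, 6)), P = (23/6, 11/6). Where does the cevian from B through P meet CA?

Barycentric coordinates of P with respect to ABC: (1/3, 1/6, 1/2).
On side CA the B-coordinate is zero; dropping P's B-weight 1/6 and renormalizing the remaining 1/2 : 1/3 gives weights 3/5, 2/5 on C, A.
Q = (3/5)·(5, 6) + (2/5)·(0, 0) = (3, 18/5).

(3, 18/5)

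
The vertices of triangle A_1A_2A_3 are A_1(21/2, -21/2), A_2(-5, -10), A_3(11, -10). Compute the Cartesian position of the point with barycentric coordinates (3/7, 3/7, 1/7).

P = (3/7)·A_1 + (3/7)·A_2 + (1/7)·A_3.
x-coordinate: (3/7)·(21/2) + (3/7)·(-5) + (1/7)·11 = 55/14.
y-coordinate: (3/7)·(-21/2) + (3/7)·(-10) + (1/7)·(-10) = -143/14.

(55/14, -143/14)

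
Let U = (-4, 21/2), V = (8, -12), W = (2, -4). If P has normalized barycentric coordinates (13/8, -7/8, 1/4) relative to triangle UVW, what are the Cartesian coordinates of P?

(-13, 425/16)

P = (13/8)·U + (-7/8)·V + (1/4)·W.
x-coordinate: (13/8)·(-4) + (-7/8)·8 + (1/4)·2 = -13.
y-coordinate: (13/8)·(21/2) + (-7/8)·(-12) + (1/4)·(-4) = 425/16.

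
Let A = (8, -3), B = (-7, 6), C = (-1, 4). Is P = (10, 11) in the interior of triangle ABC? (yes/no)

no

Barycentric coordinates of P: (-8/3, -35/6, 19/2).
The three coordinates are negative, negative, positive; a point is interior exactly when all three are positive.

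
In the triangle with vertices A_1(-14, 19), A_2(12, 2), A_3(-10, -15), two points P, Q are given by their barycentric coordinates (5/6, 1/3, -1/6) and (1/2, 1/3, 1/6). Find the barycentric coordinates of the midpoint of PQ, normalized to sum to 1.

Since both coordinate triples sum to 1, the midpoint's barycentrics are the componentwise average.
(5/6+1/2)/2 = 2/3; similarly 1/3 and 0.

(2/3, 1/3, 0)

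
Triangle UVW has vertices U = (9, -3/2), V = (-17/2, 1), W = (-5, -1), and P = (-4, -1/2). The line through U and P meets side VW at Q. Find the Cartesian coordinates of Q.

Barycentric coordinates of P with respect to UVW: (1/7, 2/7, 4/7).
On side VW the U-coordinate is zero; dropping P's U-weight 1/7 and renormalizing the remaining 2/7 : 4/7 gives weights 1/3, 2/3 on V, W.
Q = (1/3)·(-17/2, 1) + (2/3)·(-5, -1) = (-37/6, -1/3).

(-37/6, -1/3)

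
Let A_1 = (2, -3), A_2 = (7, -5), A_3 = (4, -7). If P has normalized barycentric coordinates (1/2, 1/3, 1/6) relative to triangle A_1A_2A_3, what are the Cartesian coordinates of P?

P = (1/2)·A_1 + (1/3)·A_2 + (1/6)·A_3.
x-coordinate: (1/2)·2 + (1/3)·7 + (1/6)·4 = 4.
y-coordinate: (1/2)·(-3) + (1/3)·(-5) + (1/6)·(-7) = -13/3.

(4, -13/3)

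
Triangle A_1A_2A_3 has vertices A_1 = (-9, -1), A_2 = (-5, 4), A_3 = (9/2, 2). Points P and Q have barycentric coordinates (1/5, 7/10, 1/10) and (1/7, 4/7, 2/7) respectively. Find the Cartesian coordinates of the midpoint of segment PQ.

Barycentric coordinates of the midpoint are the average: (6/35, 89/140, 27/140).
Converting: (6/35)·A_1 + (89/140)·A_2 + (27/140)·A_3 = (-1079/280, 193/70).

(-1079/280, 193/70)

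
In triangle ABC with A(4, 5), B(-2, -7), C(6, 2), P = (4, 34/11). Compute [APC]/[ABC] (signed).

1/11

[ABC] = ½·(4·(-7−2) + (-2)·(2−5) + 6·(5−(-7))) = ½·(-36 + 6 + 72) = 21.
[APC] = ½·(4·(34/11−2) + 4·(2−5) + 6·(5−(34/11))) = ½·(48/11 − 12 + 126/11) = 21/11, so the ratio is (21/11)/21 = 1/11.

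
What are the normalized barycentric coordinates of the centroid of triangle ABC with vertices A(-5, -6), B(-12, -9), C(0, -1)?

The centroid is the average of the vertices, so each weight is 1/3.

(1/3, 1/3, 1/3)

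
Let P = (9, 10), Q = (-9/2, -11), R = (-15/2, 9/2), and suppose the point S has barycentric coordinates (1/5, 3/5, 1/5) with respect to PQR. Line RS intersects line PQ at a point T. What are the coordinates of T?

(-9/8, -23/4)

Line RS meets PQ where the R-coordinate vanishes; zeroing S's R-weight and renormalizing leaves P, Q-weights 1/5 : 3/5 → (1/4, 3/4).
So T = (1/4)·P + (3/4)·Q = (-9/8, -23/4).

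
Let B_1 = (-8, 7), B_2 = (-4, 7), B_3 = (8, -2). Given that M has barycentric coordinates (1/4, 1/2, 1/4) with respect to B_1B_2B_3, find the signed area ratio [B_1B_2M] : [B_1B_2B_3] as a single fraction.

The signed ratio [B_1B_2M]/[B_1B_2B_3] equals the barycentric coordinate of M at vertex B_3, which is 1/4.

1/4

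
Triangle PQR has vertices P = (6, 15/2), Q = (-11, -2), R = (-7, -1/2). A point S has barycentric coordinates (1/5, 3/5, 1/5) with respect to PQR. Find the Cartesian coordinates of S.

(-34/5, 1/5)

S = (1/5)·P + (3/5)·Q + (1/5)·R.
x-coordinate: (1/5)·6 + (3/5)·(-11) + (1/5)·(-7) = -34/5.
y-coordinate: (1/5)·(15/2) + (3/5)·(-2) + (1/5)·(-1/2) = 1/5.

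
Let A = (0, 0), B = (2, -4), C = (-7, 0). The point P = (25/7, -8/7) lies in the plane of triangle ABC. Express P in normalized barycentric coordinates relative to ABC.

Signed area of the reference triangle: [ABC] = ½·(0·(-4−0) + 2·(0−0) + (-7)·(0−(-4))) = ½·(0 + 0 − 28) = -14.
[PBC] = ½·((25/7)·(-4−0) + 2·(0−(-8/7)) + (-7)·(-8/7−(-4))) = ½·(-100/7 + 16/7 − 20) = -16, so the A-coordinate is (-16)/(-14) = 8/7.
[APC] = ½·(0·(-8/7−0) + (25/7)·(0−0) + (-7)·(0−(-8/7))) = ½·(0 + 0 − 8) = -4, so the B-coordinate is 2/7.
[ABP] = ½·(0·(-4−(-8/7)) + 2·(-8/7−0) + (25/7)·(0−(-4))) = ½·(0 − 16/7 + 100/7) = 6, so the C-coordinate is -3/7.
Check: 8/7 + 2/7 − 3/7 = 1.

(8/7, 2/7, -3/7)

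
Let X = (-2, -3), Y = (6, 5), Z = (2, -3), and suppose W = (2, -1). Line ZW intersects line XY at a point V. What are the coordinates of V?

Barycentric coordinates of W with respect to XYZ: (1/4, 1/4, 1/2).
On side XY the Z-coordinate is zero; dropping W's Z-weight 1/2 and renormalizing the remaining 1/4 : 1/4 gives weights 1/2, 1/2 on X, Y.
V = (1/2)·(-2, -3) + (1/2)·(6, 5) = (2, 1).

(2, 1)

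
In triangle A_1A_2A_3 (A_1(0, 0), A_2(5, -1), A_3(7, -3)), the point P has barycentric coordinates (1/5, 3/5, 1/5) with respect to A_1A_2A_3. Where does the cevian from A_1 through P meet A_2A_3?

Line A_1P meets A_2A_3 where the A_1-coordinate vanishes; zeroing P's A_1-weight and renormalizing leaves A_2, A_3-weights 3/5 : 1/5 → (3/4, 1/4).
So Q = (3/4)·A_2 + (1/4)·A_3 = (11/2, -3/2).

(11/2, -3/2)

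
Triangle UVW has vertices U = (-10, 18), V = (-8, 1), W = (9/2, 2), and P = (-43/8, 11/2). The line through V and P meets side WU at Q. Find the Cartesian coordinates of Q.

Barycentric coordinates of P with respect to UVW: (1/4, 1/2, 1/4).
On side WU the V-coordinate is zero; dropping P's V-weight 1/2 and renormalizing the remaining 1/4 : 1/4 gives weights 1/2, 1/2 on W, U.
Q = (1/2)·(9/2, 2) + (1/2)·(-10, 18) = (-11/4, 10).

(-11/4, 10)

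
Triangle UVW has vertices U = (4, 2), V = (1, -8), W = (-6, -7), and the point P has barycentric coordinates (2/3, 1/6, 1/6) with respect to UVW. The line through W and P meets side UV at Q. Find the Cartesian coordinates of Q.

(17/5, 0)

Line WP meets UV where the W-coordinate vanishes; zeroing P's W-weight and renormalizing leaves U, V-weights 2/3 : 1/6 → (4/5, 1/5).
So Q = (4/5)·U + (1/5)·V = (17/5, 0).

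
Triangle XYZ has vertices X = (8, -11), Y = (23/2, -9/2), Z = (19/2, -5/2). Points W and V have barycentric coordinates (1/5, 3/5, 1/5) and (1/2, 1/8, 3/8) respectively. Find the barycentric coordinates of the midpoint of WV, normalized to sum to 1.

Since both coordinate triples sum to 1, the midpoint's barycentrics are the componentwise average.
(1/5+1/2)/2 = 7/20; similarly 29/80 and 23/80.

(7/20, 29/80, 23/80)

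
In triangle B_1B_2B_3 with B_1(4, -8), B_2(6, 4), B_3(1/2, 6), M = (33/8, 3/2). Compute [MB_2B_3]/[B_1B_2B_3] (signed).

1/4

[B_1B_2B_3] = ½·(4·(4−6) + 6·(6−(-8)) + (1/2)·(-8−4)) = ½·(-8 + 84 − 6) = 35.
[MB_2B_3] = ½·((33/8)·(4−6) + 6·(6−(3/2)) + (1/2)·(3/2−4)) = ½·(-33/4 + 27 − 5/4) = 35/4, so the ratio is (35/4)/35 = 1/4.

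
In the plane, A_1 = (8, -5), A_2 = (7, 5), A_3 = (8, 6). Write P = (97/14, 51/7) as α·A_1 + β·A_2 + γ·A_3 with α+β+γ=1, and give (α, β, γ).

Signed area of the reference triangle: [A_1A_2A_3] = ½·(8·(5−6) + 7·(6−(-5)) + 8·(-5−5)) = ½·(-8 + 77 − 80) = -11/2.
[PA_2A_3] = ½·((97/14)·(5−6) + 7·(6−(51/7)) + 8·(51/7−5)) = ½·(-97/14 − 9 + 128/7) = 33/28, so the A_1-coordinate is (33/28)/(-11/2) = -3/14.
[A_1PA_3] = ½·(8·(51/7−6) + (97/14)·(6−(-5)) + 8·(-5−(51/7))) = ½·(72/7 + 1067/14 − 688/7) = -165/28, so the A_2-coordinate is 15/14.
[A_1A_2P] = ½·(8·(5−(51/7)) + 7·(51/7−(-5)) + (97/14)·(-5−5)) = ½·(-128/7 + 86 − 485/7) = -11/14, so the A_3-coordinate is 1/7.

(-3/14, 15/14, 1/7)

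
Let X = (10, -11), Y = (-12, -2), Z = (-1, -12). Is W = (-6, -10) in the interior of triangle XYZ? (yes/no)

Barycentric coordinates of W: (-28/121, 27/121, 122/121).
The three coordinates are negative, positive, positive; a point is interior exactly when all three are positive.

no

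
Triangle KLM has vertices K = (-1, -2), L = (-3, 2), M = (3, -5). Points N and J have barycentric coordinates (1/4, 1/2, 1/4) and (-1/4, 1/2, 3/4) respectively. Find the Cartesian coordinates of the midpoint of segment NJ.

Barycentric coordinates of the midpoint are the average: (0, 1/2, 1/2).
Converting: 0·K + (1/2)·L + (1/2)·M = (0, -3/2).

(0, -3/2)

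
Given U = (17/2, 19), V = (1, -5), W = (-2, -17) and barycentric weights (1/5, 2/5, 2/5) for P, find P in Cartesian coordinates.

(13/10, -5)

P = (1/5)·U + (2/5)·V + (2/5)·W.
x-coordinate: (1/5)·(17/2) + (2/5)·1 + (2/5)·(-2) = 13/10.
y-coordinate: (1/5)·19 + (2/5)·(-5) + (2/5)·(-17) = -5.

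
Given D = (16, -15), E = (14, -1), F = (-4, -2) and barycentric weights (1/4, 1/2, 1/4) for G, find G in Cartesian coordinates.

(10, -19/4)

G = (1/4)·D + (1/2)·E + (1/4)·F.
x-coordinate: (1/4)·16 + (1/2)·14 + (1/4)·(-4) = 10.
y-coordinate: (1/4)·(-15) + (1/2)·(-1) + (1/4)·(-2) = -19/4.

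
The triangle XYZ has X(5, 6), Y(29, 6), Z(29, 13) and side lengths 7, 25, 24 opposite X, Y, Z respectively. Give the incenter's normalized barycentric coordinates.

(1/8, 25/56, 3/7)

The incenter has barycentric coordinates proportional to the opposite side lengths: (7 : 25 : 24).
Normalizing by 7+25+24 = 56 gives (1/8, 25/56, 3/7).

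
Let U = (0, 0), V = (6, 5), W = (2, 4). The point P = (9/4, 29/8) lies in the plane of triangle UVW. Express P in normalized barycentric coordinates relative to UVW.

(1/8, 1/8, 3/4)

Signed area of the reference triangle: [UVW] = ½·(0·(5−4) + 6·(4−0) + 2·(0−5)) = ½·(0 + 24 − 10) = 7.
[PVW] = ½·((9/4)·(5−4) + 6·(4−(29/8)) + 2·(29/8−5)) = ½·(9/4 + 9/4 − 11/4) = 7/8, so the U-coordinate is (7/8)/7 = 1/8.
[UPW] = ½·(0·(29/8−4) + (9/4)·(4−0) + 2·(0−(29/8))) = ½·(0 + 9 − 29/4) = 7/8, so the V-coordinate is 1/8.
[UVP] = ½·(0·(5−(29/8)) + 6·(29/8−0) + (9/4)·(0−5)) = ½·(0 + 87/4 − 45/4) = 21/4, so the W-coordinate is 3/4.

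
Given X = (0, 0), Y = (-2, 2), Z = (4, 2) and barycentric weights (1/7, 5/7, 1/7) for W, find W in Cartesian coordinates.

(-6/7, 12/7)

W = (1/7)·X + (5/7)·Y + (1/7)·Z.
x-coordinate: (1/7)·0 + (5/7)·(-2) + (1/7)·4 = -6/7.
y-coordinate: (1/7)·0 + (5/7)·2 + (1/7)·2 = 12/7.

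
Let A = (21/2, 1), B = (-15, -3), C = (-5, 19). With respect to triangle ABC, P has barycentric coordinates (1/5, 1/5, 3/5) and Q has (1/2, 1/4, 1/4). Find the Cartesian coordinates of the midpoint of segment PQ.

Barycentric coordinates of the midpoint are the average: (7/20, 9/40, 17/40).
Converting: (7/20)·A + (9/40)·B + (17/40)·C = (-73/40, 31/4).

(-73/40, 31/4)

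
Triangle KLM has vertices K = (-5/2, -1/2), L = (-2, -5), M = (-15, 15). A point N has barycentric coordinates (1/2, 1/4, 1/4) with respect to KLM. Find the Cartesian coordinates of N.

N = (1/2)·K + (1/4)·L + (1/4)·M.
x-coordinate: (1/2)·(-5/2) + (1/4)·(-2) + (1/4)·(-15) = -11/2.
y-coordinate: (1/2)·(-1/2) + (1/4)·(-5) + (1/4)·15 = 9/4.

(-11/2, 9/4)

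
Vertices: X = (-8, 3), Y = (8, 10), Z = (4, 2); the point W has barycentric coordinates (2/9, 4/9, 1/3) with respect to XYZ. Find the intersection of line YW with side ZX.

Line YW meets ZX where the Y-coordinate vanishes; zeroing W's Y-weight and renormalizing leaves Z, X-weights 1/3 : 2/9 → (3/5, 2/5).
So V = (3/5)·Z + (2/5)·X = (-4/5, 12/5).

(-4/5, 12/5)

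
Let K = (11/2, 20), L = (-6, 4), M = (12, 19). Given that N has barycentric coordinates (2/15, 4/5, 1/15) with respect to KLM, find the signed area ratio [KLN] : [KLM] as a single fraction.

1/15

The signed ratio [KLN]/[KLM] equals the barycentric coordinate of N at vertex M, which is 1/15.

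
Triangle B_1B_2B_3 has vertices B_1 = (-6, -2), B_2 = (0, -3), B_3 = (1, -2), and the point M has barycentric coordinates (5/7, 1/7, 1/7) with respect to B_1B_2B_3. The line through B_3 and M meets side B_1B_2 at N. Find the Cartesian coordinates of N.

Line B_3M meets B_1B_2 where the B_3-coordinate vanishes; zeroing M's B_3-weight and renormalizing leaves B_1, B_2-weights 5/7 : 1/7 → (5/6, 1/6).
So N = (5/6)·B_1 + (1/6)·B_2 = (-5, -13/6).

(-5, -13/6)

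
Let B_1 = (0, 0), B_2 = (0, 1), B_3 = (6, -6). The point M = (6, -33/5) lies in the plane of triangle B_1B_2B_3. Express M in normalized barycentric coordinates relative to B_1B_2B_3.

(3/5, -3/5, 1)

Signed area of the reference triangle: [B_1B_2B_3] = ½·(0·(1−(-6)) + 0·(-6−0) + 6·(0−1)) = ½·(0 + 0 − 6) = -3.
[MB_2B_3] = ½·(6·(1−(-6)) + 0·(-6−(-33/5)) + 6·(-33/5−1)) = ½·(42 + 0 − 228/5) = -9/5, so the B_1-coordinate is (-9/5)/(-3) = 3/5.
[B_1MB_3] = ½·(0·(-33/5−(-6)) + 6·(-6−0) + 6·(0−(-33/5))) = ½·(0 − 36 + 198/5) = 9/5, so the B_2-coordinate is -3/5.
[B_1B_2M] = ½·(0·(1−(-33/5)) + 0·(-33/5−0) + 6·(0−1)) = ½·(0 + 0 − 6) = -3, so the B_3-coordinate is 1.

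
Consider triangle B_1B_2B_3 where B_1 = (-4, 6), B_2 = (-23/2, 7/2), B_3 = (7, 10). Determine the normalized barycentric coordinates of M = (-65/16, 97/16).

(3/8, 3/8, 1/4)

Signed area of the reference triangle: [B_1B_2B_3] = ½·((-4)·(7/2−10) + (-23/2)·(10−6) + 7·(6−(7/2))) = ½·(26 − 46 + 35/2) = -5/4.
[MB_2B_3] = ½·((-65/16)·(7/2−10) + (-23/2)·(10−(97/16)) + 7·(97/16−(7/2))) = ½·(845/32 − 1449/32 + 287/16) = -15/32, so the B_1-coordinate is (-15/32)/(-5/4) = 3/8.
[B_1MB_3] = ½·((-4)·(97/16−10) + (-65/16)·(10−6) + 7·(6−(97/16))) = ½·(63/4 − 65/4 − 7/16) = -15/32, so the B_2-coordinate is 3/8.
[B_1B_2M] = ½·((-4)·(7/2−(97/16)) + (-23/2)·(97/16−6) + (-65/16)·(6−(7/2))) = ½·(41/4 − 23/32 − 325/32) = -5/16, so the B_3-coordinate is 1/4.
Check: 3/8 + 3/8 + 1/4 = 1.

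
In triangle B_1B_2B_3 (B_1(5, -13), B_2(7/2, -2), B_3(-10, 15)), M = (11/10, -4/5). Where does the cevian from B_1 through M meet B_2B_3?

Barycentric coordinates of M with respect to B_1B_2B_3: (1/5, 3/5, 1/5).
On side B_2B_3 the B_1-coordinate is zero; dropping M's B_1-weight 1/5 and renormalizing the remaining 3/5 : 1/5 gives weights 3/4, 1/4 on B_2, B_3.
N = (3/4)·(7/2, -2) + (1/4)·(-10, 15) = (1/8, 9/4).

(1/8, 9/4)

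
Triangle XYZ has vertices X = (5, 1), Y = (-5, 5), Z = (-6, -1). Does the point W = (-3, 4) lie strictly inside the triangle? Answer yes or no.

yes

Barycentric coordinates of W: (13/64, 49/64, 1/32).
The three coordinates are positive, positive, positive; a point is interior exactly when all three are positive.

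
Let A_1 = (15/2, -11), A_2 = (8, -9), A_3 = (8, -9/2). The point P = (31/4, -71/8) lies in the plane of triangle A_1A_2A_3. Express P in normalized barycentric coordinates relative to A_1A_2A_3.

(1/2, 1/4, 1/4)

Signed area of the reference triangle: [A_1A_2A_3] = ½·((15/2)·(-9−(-9/2)) + 8·(-9/2−(-11)) + 8·(-11−(-9))) = ½·(-135/4 + 52 − 16) = 9/8.
[PA_2A_3] = ½·((31/4)·(-9−(-9/2)) + 8·(-9/2−(-71/8)) + 8·(-71/8−(-9))) = ½·(-279/8 + 35 + 1) = 9/16, so the A_1-coordinate is (9/16)/(9/8) = 1/2.
[A_1PA_3] = ½·((15/2)·(-71/8−(-9/2)) + (31/4)·(-9/2−(-11)) + 8·(-11−(-71/8))) = ½·(-525/16 + 403/8 − 17) = 9/32, so the A_2-coordinate is 1/4.
[A_1A_2P] = ½·((15/2)·(-9−(-71/8)) + 8·(-71/8−(-11)) + (31/4)·(-11−(-9))) = ½·(-15/16 + 17 − 31/2) = 9/32, so the A_3-coordinate is 1/4.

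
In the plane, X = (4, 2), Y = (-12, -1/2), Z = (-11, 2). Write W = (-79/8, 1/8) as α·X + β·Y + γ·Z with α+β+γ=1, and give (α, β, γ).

(1/8, 3/4, 1/8)

Signed area of the reference triangle: [XYZ] = ½·(4·(-1/2−2) + (-12)·(2−2) + (-11)·(2−(-1/2))) = ½·(-10 + 0 − 55/2) = -75/4.
[WYZ] = ½·((-79/8)·(-1/2−2) + (-12)·(2−(1/8)) + (-11)·(1/8−(-1/2))) = ½·(395/16 − 45/2 − 55/8) = -75/32, so the X-coordinate is (-75/32)/(-75/4) = 1/8.
[XWZ] = ½·(4·(1/8−2) + (-79/8)·(2−2) + (-11)·(2−(1/8))) = ½·(-15/2 + 0 − 165/8) = -225/16, so the Y-coordinate is 3/4.
[XYW] = ½·(4·(-1/2−(1/8)) + (-12)·(1/8−2) + (-79/8)·(2−(-1/2))) = ½·(-5/2 + 45/2 − 395/16) = -75/32, so the Z-coordinate is 1/8.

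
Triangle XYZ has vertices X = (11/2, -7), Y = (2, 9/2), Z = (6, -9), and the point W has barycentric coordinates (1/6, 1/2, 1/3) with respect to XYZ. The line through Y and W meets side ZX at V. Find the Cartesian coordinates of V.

Line YW meets ZX where the Y-coordinate vanishes; zeroing W's Y-weight and renormalizing leaves Z, X-weights 1/3 : 1/6 → (2/3, 1/3).
So V = (2/3)·Z + (1/3)·X = (35/6, -25/3).

(35/6, -25/3)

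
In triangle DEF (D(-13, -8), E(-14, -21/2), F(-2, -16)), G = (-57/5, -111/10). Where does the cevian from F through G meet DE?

Barycentric coordinates of G with respect to DEF: (1/5, 3/5, 1/5).
On side DE the F-coordinate is zero; dropping G's F-weight 1/5 and renormalizing the remaining 1/5 : 3/5 gives weights 1/4, 3/4 on D, E.
H = (1/4)·(-13, -8) + (3/4)·(-14, -21/2) = (-55/4, -79/8).

(-55/4, -79/8)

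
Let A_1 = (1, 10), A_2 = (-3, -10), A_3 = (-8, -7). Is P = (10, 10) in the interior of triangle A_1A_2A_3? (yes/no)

no

Barycentric coordinates of P: (139/112, 153/112, -45/28).
The three coordinates are positive, positive, negative; a point is interior exactly when all three are positive.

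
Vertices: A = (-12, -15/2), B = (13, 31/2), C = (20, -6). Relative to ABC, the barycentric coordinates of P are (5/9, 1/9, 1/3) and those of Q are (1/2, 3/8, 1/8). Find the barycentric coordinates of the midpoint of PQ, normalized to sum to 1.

(19/36, 35/144, 11/48)

Since both coordinate triples sum to 1, the midpoint's barycentrics are the componentwise average.
(5/9+1/2)/2 = 19/36; similarly 35/144 and 11/48.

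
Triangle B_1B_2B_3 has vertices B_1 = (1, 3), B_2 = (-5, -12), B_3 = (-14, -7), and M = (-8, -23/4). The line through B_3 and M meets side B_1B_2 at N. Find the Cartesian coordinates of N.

Barycentric coordinates of M with respect to B_1B_2B_3: (1/4, 1/4, 1/2).
On side B_1B_2 the B_3-coordinate is zero; dropping M's B_3-weight 1/2 and renormalizing the remaining 1/4 : 1/4 gives weights 1/2, 1/2 on B_1, B_2.
N = (1/2)·(1, 3) + (1/2)·(-5, -12) = (-2, -9/2).

(-2, -9/2)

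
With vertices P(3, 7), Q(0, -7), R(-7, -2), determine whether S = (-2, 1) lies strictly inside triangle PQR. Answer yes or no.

yes

Barycentric coordinates of S: (46/113, 15/113, 52/113).
The three coordinates are positive, positive, positive; a point is interior exactly when all three are positive.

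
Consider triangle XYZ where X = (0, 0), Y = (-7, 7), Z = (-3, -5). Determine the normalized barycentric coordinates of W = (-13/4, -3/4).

Signed area of the reference triangle: [XYZ] = ½·(0·(7−(-5)) + (-7)·(-5−0) + (-3)·(0−7)) = ½·(0 + 35 + 21) = 28.
[WYZ] = ½·((-13/4)·(7−(-5)) + (-7)·(-5−(-3/4)) + (-3)·(-3/4−7)) = ½·(-39 + 119/4 + 93/4) = 7, so the X-coordinate is 7/28 = 1/4.
[XWZ] = ½·(0·(-3/4−(-5)) + (-13/4)·(-5−0) + (-3)·(0−(-3/4))) = ½·(0 + 65/4 − 9/4) = 7, so the Y-coordinate is 1/4.
[XYW] = ½·(0·(7−(-3/4)) + (-7)·(-3/4−0) + (-13/4)·(0−7)) = ½·(0 + 21/4 + 91/4) = 14, so the Z-coordinate is 1/2.
Check: 1/4 + 1/4 + 1/2 = 1.

(1/4, 1/4, 1/2)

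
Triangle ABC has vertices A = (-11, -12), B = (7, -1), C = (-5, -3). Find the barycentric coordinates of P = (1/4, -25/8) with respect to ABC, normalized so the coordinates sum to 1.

Signed area of the reference triangle: [ABC] = ½·((-11)·(-1−(-3)) + 7·(-3−(-12)) + (-5)·(-12−(-1))) = ½·(-22 + 63 + 55) = 48.
[PBC] = ½·((1/4)·(-1−(-3)) + 7·(-3−(-25/8)) + (-5)·(-25/8−(-1))) = ½·(1/2 + 7/8 + 85/8) = 6, so the A-coordinate is 6/48 = 1/8.
[APC] = ½·((-11)·(-25/8−(-3)) + (1/4)·(-3−(-12)) + (-5)·(-12−(-25/8))) = ½·(11/8 + 9/4 + 355/8) = 24, so the B-coordinate is 1/2.
[ABP] = ½·((-11)·(-1−(-25/8)) + 7·(-25/8−(-12)) + (1/4)·(-12−(-1))) = ½·(-187/8 + 497/8 − 11/4) = 18, so the C-coordinate is 3/8.

(1/8, 1/2, 3/8)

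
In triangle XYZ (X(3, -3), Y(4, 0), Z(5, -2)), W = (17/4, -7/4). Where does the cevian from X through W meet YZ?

Barycentric coordinates of W with respect to XYZ: (1/4, 1/4, 1/2).
On side YZ the X-coordinate is zero; dropping W's X-weight 1/4 and renormalizing the remaining 1/4 : 1/2 gives weights 1/3, 2/3 on Y, Z.
V = (1/3)·(4, 0) + (2/3)·(5, -2) = (14/3, -4/3).

(14/3, -4/3)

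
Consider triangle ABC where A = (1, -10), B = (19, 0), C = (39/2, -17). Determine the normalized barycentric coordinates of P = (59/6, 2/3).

Signed area of the reference triangle: [ABC] = ½·(1·(0−(-17)) + 19·(-17−(-10)) + (39/2)·(-10−0)) = ½·(17 − 133 − 195) = -311/2.
[PBC] = ½·((59/6)·(0−(-17)) + 19·(-17−(2/3)) + (39/2)·(2/3−0)) = ½·(1003/6 − 1007/3 + 13) = -311/4, so the A-coordinate is (-311/4)/(-311/2) = 1/2.
[APC] = ½·(1·(2/3−(-17)) + (59/6)·(-17−(-10)) + (39/2)·(-10−(2/3))) = ½·(53/3 − 413/6 − 208) = -1555/12, so the B-coordinate is 5/6.
[ABP] = ½·(1·(0−(2/3)) + 19·(2/3−(-10)) + (59/6)·(-10−0)) = ½·(-2/3 + 608/3 − 295/3) = 311/6, so the C-coordinate is -1/3.
Check: 1/2 + 5/6 − 1/3 = 1.

(1/2, 5/6, -1/3)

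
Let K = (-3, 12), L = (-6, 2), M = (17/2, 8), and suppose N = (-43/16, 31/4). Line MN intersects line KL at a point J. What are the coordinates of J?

Barycentric coordinates of N with respect to KLM: (1/2, 3/8, 1/8).
On side KL the M-coordinate is zero; dropping N's M-weight 1/8 and renormalizing the remaining 1/2 : 3/8 gives weights 4/7, 3/7 on K, L.
J = (4/7)·(-3, 12) + (3/7)·(-6, 2) = (-30/7, 54/7).

(-30/7, 54/7)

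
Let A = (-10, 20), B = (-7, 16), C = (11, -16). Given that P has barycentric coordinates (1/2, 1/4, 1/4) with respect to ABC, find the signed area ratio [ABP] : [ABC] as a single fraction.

The signed ratio [ABP]/[ABC] equals the barycentric coordinate of P at vertex C, which is 1/4.

1/4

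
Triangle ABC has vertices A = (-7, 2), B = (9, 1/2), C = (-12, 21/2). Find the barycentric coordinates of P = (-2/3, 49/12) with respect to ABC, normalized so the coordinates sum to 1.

(1/6, 1/2, 1/3)

Signed area of the reference triangle: [ABC] = ½·((-7)·(1/2−(21/2)) + 9·(21/2−2) + (-12)·(2−(1/2))) = ½·(70 + 153/2 − 18) = 257/4.
[PBC] = ½·((-2/3)·(1/2−(21/2)) + 9·(21/2−(49/12)) + (-12)·(49/12−(1/2))) = ½·(20/3 + 231/4 − 43) = 257/24, so the A-coordinate is (257/24)/(257/4) = 1/6.
[APC] = ½·((-7)·(49/12−(21/2)) + (-2/3)·(21/2−2) + (-12)·(2−(49/12))) = ½·(539/12 − 17/3 + 25) = 257/8, so the B-coordinate is 1/2.
[ABP] = ½·((-7)·(1/2−(49/12)) + 9·(49/12−2) + (-2/3)·(2−(1/2))) = ½·(301/12 + 75/4 − 1) = 257/12, so the C-coordinate is 1/3.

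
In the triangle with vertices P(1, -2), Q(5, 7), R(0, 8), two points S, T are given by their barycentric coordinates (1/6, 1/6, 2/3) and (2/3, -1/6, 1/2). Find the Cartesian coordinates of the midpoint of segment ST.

(5/12, 23/6)

Barycentric coordinates of the midpoint are the average: (5/12, 0, 7/12).
Converting: (5/12)·P + 0·Q + (7/12)·R = (5/12, 23/6).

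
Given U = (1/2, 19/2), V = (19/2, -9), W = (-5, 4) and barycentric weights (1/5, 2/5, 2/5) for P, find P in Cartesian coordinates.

P = (1/5)·U + (2/5)·V + (2/5)·W.
x-coordinate: (1/5)·(1/2) + (2/5)·(19/2) + (2/5)·(-5) = 19/10.
y-coordinate: (1/5)·(19/2) + (2/5)·(-9) + (2/5)·4 = -1/10.

(19/10, -1/10)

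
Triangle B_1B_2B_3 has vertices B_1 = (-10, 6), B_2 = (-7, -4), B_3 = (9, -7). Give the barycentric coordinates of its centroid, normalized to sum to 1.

The centroid is the average of the vertices, so each weight is 1/3.

(1/3, 1/3, 1/3)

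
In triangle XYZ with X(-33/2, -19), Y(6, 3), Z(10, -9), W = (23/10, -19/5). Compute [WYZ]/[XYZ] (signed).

[XYZ] = ½·((-33/2)·(3−(-9)) + 6·(-9−(-19)) + 10·(-19−3)) = ½·(-198 + 60 − 220) = -179.
[WYZ] = ½·((23/10)·(3−(-9)) + 6·(-9−(-19/5)) + 10·(-19/5−3)) = ½·(138/5 − 156/5 − 68) = -179/5, so the ratio is (-179/5)/(-179) = 1/5.

1/5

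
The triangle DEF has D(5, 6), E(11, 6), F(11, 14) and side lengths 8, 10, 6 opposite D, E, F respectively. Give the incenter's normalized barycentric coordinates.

The incenter has barycentric coordinates proportional to the opposite side lengths: (8 : 10 : 6).
Normalizing by 8+10+6 = 24 gives (1/3, 5/12, 1/4).

(1/3, 5/12, 1/4)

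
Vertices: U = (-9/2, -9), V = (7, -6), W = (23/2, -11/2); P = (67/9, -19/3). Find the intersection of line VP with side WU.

(15/2, -51/8)

Barycentric coordinates of P with respect to UVW: (2/9, 1/9, 2/3).
On side WU the V-coordinate is zero; dropping P's V-weight 1/9 and renormalizing the remaining 2/3 : 2/9 gives weights 3/4, 1/4 on W, U.
Q = (3/4)·(23/2, -11/2) + (1/4)·(-9/2, -9) = (15/2, -51/8).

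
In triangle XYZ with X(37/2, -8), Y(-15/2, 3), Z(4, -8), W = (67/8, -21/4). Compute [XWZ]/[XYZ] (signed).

[XYZ] = ½·((37/2)·(3−(-8)) + (-15/2)·(-8−(-8)) + 4·(-8−3)) = ½·(407/2 + 0 − 44) = 319/4.
[XWZ] = ½·((37/2)·(-21/4−(-8)) + (67/8)·(-8−(-8)) + 4·(-8−(-21/4))) = ½·(407/8 + 0 − 11) = 319/16, so the ratio is (319/16)/(319/4) = 1/4.

1/4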